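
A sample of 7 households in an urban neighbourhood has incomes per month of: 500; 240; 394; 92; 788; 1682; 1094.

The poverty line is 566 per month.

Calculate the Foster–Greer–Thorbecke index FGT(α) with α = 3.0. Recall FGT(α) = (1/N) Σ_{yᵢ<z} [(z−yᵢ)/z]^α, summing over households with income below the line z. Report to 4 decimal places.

Below z: 92, 240, 394, 500 (q = 4 of N = 7).
Normalized shortfalls: (566−92)/566 = 0.8375; (566−240)/566 = 0.5760; (566−394)/566 = 0.3039; (566−500)/566 = 0.1166.
Raised to α = 3.0: 0.58733; 0.19107; 0.02806; 0.00159.
Sum = 0.808058; FGT(3.0) = 0.808058 / 7 = 0.1154.

0.1154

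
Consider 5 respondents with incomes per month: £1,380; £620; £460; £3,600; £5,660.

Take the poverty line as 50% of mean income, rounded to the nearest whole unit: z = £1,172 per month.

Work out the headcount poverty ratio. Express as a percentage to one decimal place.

2 of the 5 respondents have income below £1,172.
H = 2/5 = 40.0%.

40.0%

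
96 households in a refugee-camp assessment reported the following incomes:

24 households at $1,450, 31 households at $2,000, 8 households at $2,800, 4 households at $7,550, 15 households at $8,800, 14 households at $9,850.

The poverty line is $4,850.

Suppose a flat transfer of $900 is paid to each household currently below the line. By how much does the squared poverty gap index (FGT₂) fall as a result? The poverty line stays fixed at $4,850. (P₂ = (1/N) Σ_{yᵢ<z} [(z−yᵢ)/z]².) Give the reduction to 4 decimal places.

Before: below the line — 24×$1,450, 31×$2,000, 8×$2,800; squared poverty gap index (FGT₂) = 0.249255.
After the $900 transfer: below the line — 24×$2,350, 31×$2,900, 8×$3,700; squared poverty gap index (FGT₂) = 0.123312.
Reduction = 0.249255 − 0.123312 = 0.1259.

0.1259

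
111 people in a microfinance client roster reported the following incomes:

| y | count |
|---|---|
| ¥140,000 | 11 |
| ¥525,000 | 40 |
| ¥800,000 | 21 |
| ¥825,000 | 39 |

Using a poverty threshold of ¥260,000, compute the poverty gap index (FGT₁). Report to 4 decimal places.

0.0457

Poor units: 11×¥140,000 (q = 11 of N = 111).
Gap ratios (z−y)/z: (260000−140000)/260000 = 0.4615 (×11).
Sum of shortfalls = 5.076923; P₁ averages over all N: 5.076923 / 111 = 0.0457.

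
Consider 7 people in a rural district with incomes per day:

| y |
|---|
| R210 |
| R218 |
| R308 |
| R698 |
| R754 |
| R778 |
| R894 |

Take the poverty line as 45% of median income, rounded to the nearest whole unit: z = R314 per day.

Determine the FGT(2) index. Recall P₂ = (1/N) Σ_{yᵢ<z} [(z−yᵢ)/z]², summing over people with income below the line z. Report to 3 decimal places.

0.029

Below the line: R210, R218, R308 (q = 3 of N = 7).
Shortfall ratios: (314−210)/314 = 0.3312; (314−218)/314 = 0.3057; (314−308)/314 = 0.0191.
Squared: 0.1097; 0.0935; 0.0004.
Sum = 0.203538; P₂ = 0.203538 / 7 = 0.029.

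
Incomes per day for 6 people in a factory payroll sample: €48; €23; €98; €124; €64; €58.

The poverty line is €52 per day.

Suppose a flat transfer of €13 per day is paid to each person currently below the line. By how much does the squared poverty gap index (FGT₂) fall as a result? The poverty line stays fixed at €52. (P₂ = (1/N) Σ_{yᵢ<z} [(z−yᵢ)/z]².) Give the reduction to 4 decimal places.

Before: below the line — €23, €48; squared poverty gap index (FGT₂) = 0.052823.
After the €13 transfer: below the line — €36; squared poverty gap index (FGT₂) = 0.015779.
Reduction = 0.052823 − 0.015779 = 0.0370.

0.0370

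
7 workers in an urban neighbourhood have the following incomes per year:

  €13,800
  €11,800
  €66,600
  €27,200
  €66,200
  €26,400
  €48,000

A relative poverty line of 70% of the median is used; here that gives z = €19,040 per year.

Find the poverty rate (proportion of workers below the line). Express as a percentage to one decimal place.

2 of the 7 workers have income below €19,040.
H = 2/7 = 28.6%.

28.6%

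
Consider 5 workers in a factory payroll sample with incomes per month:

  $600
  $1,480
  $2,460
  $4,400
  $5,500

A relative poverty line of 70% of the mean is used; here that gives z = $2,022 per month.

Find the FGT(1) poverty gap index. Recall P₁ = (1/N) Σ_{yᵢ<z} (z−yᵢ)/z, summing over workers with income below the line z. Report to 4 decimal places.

Poor units: $600, $1,480 (q = 2 of N = 5).
Normalized shortfalls: (2022−600)/2022 = 0.7033; (2022−1480)/2022 = 0.2681.
Σ = 0.971316. Dividing by the full population N = 5 gives P₁ = 0.1943.

0.1943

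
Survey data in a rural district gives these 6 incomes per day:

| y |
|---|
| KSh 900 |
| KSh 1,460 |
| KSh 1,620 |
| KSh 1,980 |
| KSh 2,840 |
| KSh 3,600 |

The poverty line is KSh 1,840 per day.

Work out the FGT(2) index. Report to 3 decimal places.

0.053

Below the line: KSh 900, KSh 1,460, KSh 1,620 (q = 3 of N = 6).
Normalized shortfalls: (1840−900)/1840 = 0.5109; (1840−1460)/1840 = 0.2065; (1840−1620)/1840 = 0.1196.
Squared: 0.2610; 0.0427; 0.0143.
Sum = 0.317935; P₂ = 0.317935 / 6 = 0.053.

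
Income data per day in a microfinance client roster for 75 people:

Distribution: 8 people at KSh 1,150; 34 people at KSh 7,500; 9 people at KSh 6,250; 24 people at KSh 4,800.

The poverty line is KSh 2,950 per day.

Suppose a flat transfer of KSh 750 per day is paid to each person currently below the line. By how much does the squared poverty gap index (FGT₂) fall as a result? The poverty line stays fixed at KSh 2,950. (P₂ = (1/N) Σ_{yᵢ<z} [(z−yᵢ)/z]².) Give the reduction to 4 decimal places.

Before: below the line — 8×KSh 1,150; squared poverty gap index (FGT₂) = 0.039713.
After the KSh 750 transfer: below the line — 8×KSh 1,900; squared poverty gap index (FGT₂) = 0.013513.
Reduction = 0.039713 − 0.013513 = 0.0262.

0.0262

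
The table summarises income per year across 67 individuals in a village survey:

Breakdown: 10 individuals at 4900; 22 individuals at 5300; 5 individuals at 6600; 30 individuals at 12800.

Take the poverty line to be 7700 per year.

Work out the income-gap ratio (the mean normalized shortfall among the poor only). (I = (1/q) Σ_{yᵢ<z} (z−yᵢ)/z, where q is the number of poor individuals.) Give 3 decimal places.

0.303

Below z: 10×4900, 22×5300, 5×6600 (q = 37 of N = 67).
Shortfall ratios (z−y)/z: 0.3636 (×10), 0.3117 (×22), 0.1429 (×5); sum = 11.207792.
I averages over the q = 37 poor units only: 11.207792 / 37 = 0.303.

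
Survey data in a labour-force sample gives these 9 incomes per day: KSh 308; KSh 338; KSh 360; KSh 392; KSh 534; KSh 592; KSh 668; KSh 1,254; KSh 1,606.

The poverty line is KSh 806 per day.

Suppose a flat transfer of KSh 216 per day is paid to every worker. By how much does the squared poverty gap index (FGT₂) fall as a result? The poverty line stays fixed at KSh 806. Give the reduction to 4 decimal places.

Before: below the line — KSh 308, KSh 338, KSh 360, KSh 392, KSh 534, KSh 592, KSh 668; squared poverty gap index (FGT₂) = 0.166959.
After the KSh 216 transfer: below the line — KSh 524, KSh 554, KSh 576, KSh 608, KSh 750; squared poverty gap index (FGT₂) = 0.040752.
Reduction = 0.166959 − 0.040752 = 0.1262.

0.1262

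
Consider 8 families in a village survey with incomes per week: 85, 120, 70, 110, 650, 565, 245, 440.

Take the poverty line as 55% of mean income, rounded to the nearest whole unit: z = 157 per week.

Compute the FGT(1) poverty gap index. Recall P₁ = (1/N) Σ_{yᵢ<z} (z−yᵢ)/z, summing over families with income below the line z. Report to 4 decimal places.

Below z: 70, 85, 110, 120 (q = 4 of N = 8).
Gap ratios (z−y)/z: (157−70)/157 = 0.5541; (157−85)/157 = 0.4586; (157−110)/157 = 0.2994; (157−120)/157 = 0.2357.
Sum of shortfalls = 1.547771; P₁ averages over all N: 1.547771 / 8 = 0.1935.

0.1935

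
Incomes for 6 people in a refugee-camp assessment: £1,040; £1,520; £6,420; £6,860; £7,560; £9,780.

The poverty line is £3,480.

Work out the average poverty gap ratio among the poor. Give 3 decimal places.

Incomes under z: £1,040, £1,520 (q = 2 of N = 6).
Relative gaps: 0.7011, 0.5632; sum = 1.264368.
I averages over the q = 2 poor units only: 1.264368 / 2 = 0.632.

0.632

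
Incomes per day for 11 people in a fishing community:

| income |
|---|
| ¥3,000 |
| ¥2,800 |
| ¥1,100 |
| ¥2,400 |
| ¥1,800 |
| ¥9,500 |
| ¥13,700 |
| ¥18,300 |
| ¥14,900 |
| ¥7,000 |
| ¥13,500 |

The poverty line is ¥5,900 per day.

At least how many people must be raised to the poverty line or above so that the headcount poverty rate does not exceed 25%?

5 of the 11 people are poor, so H = 5/11 = 0.455.
A headcount ratio of at most 25% allows at most ⌊0.25 × 11⌋ = 2 poor people.
So at least 5 − 2 = 3 must be lifted.

3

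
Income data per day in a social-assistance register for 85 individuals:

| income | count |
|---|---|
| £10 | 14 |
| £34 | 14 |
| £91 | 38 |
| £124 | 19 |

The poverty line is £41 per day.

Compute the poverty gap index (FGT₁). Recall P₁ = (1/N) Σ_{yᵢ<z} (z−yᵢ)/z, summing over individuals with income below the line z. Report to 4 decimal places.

0.1527

Below the line: 14×£10, 14×£34 (q = 28 of N = 85).
Relative gaps: (41−10)/41 = 0.7561 (×14); (41−34)/41 = 0.1707 (×14).
Σ = 12.975610. Dividing by the full population N = 85 gives P₁ = 0.1527.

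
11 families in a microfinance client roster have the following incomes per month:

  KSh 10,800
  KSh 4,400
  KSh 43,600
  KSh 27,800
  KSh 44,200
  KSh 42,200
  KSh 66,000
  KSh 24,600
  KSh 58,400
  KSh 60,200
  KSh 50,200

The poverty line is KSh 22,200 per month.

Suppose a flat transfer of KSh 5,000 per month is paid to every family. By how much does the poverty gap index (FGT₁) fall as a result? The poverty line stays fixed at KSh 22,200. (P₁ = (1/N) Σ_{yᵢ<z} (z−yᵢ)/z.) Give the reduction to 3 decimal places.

Before: below the line — KSh 4,400, KSh 10,800; poverty gap index (FGT₁) = 0.11957.
After the KSh 5,000 transfer: below the line — KSh 9,400, KSh 15,800; poverty gap index (FGT₁) = 0.07862.
Reduction = 0.11957 − 0.07862 = 0.041.

0.041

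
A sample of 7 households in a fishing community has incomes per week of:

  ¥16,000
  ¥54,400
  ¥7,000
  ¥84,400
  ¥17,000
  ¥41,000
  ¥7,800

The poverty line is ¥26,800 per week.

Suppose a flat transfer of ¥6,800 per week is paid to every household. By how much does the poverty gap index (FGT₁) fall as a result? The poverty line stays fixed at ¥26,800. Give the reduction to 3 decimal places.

0.145

Before: below the line — ¥7,000, ¥7,800, ¥16,000, ¥17,000; poverty gap index (FGT₁) = 0.31663.
After the ¥6,800 transfer: below the line — ¥13,800, ¥14,600, ¥22,800, ¥23,800; poverty gap index (FGT₁) = 0.17164.
Reduction = 0.31663 − 0.17164 = 0.145.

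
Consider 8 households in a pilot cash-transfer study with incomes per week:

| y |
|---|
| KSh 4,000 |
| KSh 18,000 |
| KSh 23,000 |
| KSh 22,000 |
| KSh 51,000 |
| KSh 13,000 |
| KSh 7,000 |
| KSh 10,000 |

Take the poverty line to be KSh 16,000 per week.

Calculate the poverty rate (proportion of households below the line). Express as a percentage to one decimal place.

50.0%

4 of the 8 households have income below KSh 16,000.
H = 4/8 = 50.0%.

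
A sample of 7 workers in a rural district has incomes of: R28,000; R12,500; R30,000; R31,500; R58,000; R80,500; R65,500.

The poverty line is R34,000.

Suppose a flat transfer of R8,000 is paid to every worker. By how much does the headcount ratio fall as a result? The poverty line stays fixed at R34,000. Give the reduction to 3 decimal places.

Before: below the line — R12,500, R28,000, R30,000, R31,500; headcount ratio = 0.57143.
After the R8,000 transfer: below the line — R20,500; headcount ratio = 0.14286.
Reduction = 0.57143 − 0.14286 = 0.429.

0.429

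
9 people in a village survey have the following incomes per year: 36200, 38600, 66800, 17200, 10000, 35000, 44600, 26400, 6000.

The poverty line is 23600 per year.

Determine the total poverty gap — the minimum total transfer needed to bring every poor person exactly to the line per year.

37600

Poor units: 6000, 10000, 17200 (q = 3 of N = 9).
Individual gaps: 23600−6000 = 17600; 23600−10000 = 13600; 23600−17200 = 6400.
Aggregate gap = 37600.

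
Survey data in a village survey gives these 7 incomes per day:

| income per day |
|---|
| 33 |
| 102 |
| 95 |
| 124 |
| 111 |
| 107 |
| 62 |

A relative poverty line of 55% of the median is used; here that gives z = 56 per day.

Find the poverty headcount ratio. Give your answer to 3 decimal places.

0.143

1 of the 7 individuals have income below 56.
H = 1/7 = 0.143.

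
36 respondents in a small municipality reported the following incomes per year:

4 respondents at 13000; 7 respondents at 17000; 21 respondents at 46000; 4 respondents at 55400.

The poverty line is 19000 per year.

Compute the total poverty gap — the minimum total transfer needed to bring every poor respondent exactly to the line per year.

Incomes under z: 4×13000, 7×17000 (q = 11 of N = 36).
Individual gaps: 4×(19000−13000) = 24000; 7×(19000−17000) = 14000.
Aggregate gap = 38000.

38000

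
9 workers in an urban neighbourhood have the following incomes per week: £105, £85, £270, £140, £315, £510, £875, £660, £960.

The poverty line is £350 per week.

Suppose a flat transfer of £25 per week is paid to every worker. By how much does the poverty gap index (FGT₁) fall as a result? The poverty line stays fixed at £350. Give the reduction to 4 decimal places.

0.0397

Before: below the line — £85, £105, £140, £270, £315; poverty gap index (FGT₁) = 0.265079.
After the £25 transfer: below the line — £110, £130, £165, £295, £340; poverty gap index (FGT₁) = 0.225397.
Reduction = 0.265079 − 0.225397 = 0.0397.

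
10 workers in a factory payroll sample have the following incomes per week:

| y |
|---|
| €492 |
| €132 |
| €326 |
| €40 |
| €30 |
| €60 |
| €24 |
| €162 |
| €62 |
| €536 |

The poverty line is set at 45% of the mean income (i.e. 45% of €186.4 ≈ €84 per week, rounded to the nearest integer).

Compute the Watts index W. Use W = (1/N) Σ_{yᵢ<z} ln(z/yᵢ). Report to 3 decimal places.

Below the line: €24, €30, €40, €60, €62 (q = 5 of N = 10).
Log gaps: ln(84/24) = 1.2528; ln(84/30) = 1.0296; ln(84/40) = 0.7419; ln(84/60) = 0.3365; ln(84/62) = 0.3037.
W = 3.664474 / 10 = 0.366.

0.366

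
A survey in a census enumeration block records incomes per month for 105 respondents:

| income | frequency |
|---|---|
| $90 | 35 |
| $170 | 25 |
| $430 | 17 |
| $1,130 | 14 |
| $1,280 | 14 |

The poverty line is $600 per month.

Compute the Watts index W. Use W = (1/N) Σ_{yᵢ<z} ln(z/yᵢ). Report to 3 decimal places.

0.987

Poor units: 35×$90, 25×$170, 17×$430 (q = 77 of N = 105).
Log gaps: ln(600/90) = 1.8971 (×35); ln(600/170) = 1.2611 (×25); ln(600/430) = 0.3331 (×17).
W = 103.590936 / 105 = 0.987.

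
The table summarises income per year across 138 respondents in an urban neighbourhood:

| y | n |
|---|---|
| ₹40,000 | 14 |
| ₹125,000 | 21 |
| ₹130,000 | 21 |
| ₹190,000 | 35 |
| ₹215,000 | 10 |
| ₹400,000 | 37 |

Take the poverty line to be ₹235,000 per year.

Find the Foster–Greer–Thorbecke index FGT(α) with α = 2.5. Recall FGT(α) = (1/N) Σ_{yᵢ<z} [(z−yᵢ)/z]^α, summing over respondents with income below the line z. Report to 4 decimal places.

0.1110

Below the line: 14×₹40,000, 21×₹125,000, 21×₹130,000, 35×₹190,000, 10×₹215,000 (q = 101 of N = 138).
Normalized shortfalls: (235000−40000)/235000 = 0.8298 (×14); (235000−125000)/235000 = 0.4681 (×21); (235000−130000)/235000 = 0.4468 (×21); (235000−190000)/235000 = 0.1915 (×35); (235000−215000)/235000 = 0.0851 (×10).
Raised to α = 2.5: 0.62722 (×14); 0.14990 (×21); 0.13345 (×21); 0.01605 (×35); 0.00211 (×10).
Sum = 15.314081; FGT(2.5) = 15.314081 / 138 = 0.1110.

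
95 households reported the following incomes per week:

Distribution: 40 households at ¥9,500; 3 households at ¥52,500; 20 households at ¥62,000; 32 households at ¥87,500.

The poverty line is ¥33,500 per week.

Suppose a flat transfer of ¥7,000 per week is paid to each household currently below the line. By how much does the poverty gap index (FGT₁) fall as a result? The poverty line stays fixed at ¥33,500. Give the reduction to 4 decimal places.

0.0880

Before: below the line — 40×¥9,500; poverty gap index (FGT₁) = 0.301650.
After the ¥7,000 transfer: below the line — 40×¥16,500; poverty gap index (FGT₁) = 0.213668.
Reduction = 0.301650 − 0.213668 = 0.0880.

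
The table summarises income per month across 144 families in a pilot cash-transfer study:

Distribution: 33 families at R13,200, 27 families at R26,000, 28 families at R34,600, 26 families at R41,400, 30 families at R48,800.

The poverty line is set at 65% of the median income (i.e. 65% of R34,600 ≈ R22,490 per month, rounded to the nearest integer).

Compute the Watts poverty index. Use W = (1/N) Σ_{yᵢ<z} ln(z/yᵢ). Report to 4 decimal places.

0.1221

Below the line: 33×R13,200 (q = 33 of N = 144).
ln(z/y) terms: ln(22490/13200) = 0.5329 (×33).
W = 17.584180 / 144 = 0.1221.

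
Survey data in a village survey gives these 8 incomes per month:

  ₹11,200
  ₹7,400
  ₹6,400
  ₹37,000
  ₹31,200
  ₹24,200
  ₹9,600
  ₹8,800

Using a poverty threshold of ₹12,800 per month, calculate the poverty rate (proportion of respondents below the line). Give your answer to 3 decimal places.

5 of the 8 respondents have income below ₹12,800.
H = 5/8 = 0.625.

0.625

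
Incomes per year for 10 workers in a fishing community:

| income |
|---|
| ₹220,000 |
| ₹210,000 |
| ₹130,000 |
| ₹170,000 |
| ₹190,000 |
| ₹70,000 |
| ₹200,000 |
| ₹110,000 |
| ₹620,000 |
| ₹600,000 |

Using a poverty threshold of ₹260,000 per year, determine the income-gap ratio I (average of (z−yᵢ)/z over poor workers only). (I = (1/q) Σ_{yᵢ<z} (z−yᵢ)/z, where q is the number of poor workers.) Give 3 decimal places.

0.375

Incomes under z: ₹70,000, ₹110,000, ₹130,000, ₹170,000, ₹190,000, ₹200,000, ₹210,000, ₹220,000 (q = 8 of N = 10).
Relative gaps: 0.7308, 0.5769, 0.5000, 0.3462, 0.2692, 0.2308, 0.1923, 0.1538; sum = 3.000000.
The income-gap ratio divides by q (the poor only): 3.000000 / 8 = 0.375.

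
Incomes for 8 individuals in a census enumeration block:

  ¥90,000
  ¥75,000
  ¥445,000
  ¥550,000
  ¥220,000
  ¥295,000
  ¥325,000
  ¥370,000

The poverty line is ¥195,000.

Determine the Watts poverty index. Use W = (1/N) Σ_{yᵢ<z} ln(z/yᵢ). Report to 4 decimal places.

Below z: ¥75,000, ¥90,000 (q = 2 of N = 8).
ln(z/y) terms: ln(195000/75000) = 0.9555; ln(195000/90000) = 0.7732.
W = 1.728701 / 8 = 0.2161.

0.2161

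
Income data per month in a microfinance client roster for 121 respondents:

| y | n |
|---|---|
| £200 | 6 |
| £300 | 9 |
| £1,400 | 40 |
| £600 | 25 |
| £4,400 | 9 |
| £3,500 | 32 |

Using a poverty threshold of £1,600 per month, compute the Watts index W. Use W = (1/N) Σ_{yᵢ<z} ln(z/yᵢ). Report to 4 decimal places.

Incomes under z: 6×£200, 9×£300, 25×£600, 40×£1,400 (q = 80 of N = 121).
ln(z/y) terms: ln(1600/200) = 2.0794 (×6); ln(1600/300) = 1.6740 (×9); ln(1600/600) = 0.9808 (×25); ln(1600/1400) = 0.1335 (×40).
W = 57.404424 / 121 = 0.4744.

0.4744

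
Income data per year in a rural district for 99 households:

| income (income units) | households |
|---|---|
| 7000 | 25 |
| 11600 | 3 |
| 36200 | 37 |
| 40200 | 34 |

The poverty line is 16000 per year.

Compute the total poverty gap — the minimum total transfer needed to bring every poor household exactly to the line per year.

Below the line: 25×7000, 3×11600 (q = 28 of N = 99).
Individual gaps: 25×(16000−7000) = 225000; 3×(16000−11600) = 13200.
Aggregate gap = 238200.

238200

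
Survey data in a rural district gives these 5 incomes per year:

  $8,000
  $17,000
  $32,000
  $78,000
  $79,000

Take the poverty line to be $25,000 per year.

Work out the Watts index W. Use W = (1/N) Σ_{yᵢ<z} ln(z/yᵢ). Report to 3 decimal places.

0.305

Poor units: $8,000, $17,000 (q = 2 of N = 5).
Log gaps: ln(25000/8000) = 1.1394; ln(25000/17000) = 0.3857.
W = 1.525097 / 5 = 0.305.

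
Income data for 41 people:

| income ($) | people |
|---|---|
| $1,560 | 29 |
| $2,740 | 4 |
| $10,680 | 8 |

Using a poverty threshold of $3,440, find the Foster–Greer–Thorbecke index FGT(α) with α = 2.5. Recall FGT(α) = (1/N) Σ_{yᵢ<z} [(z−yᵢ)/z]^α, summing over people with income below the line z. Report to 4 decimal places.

0.1580

Poor units: 29×$1,560, 4×$2,740 (q = 33 of N = 41).
Shortfall ratios: (3440−1560)/3440 = 0.5465 (×29); (3440−2740)/3440 = 0.2035 (×4).
Raised to α = 2.5: 0.22080 (×29); 0.01868 (×4).
Sum = 6.477907; FGT(2.5) = 6.477907 / 41 = 0.1580.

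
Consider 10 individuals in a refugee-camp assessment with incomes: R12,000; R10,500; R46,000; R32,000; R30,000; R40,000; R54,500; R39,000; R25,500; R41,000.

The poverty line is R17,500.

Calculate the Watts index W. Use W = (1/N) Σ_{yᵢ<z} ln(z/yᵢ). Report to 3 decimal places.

Below z: R10,500, R12,000 (q = 2 of N = 10).
Log shortfalls: ln(17500/10500) = 0.5108; ln(17500/12000) = 0.3773.
W = 0.888120 / 10 = 0.089.

0.089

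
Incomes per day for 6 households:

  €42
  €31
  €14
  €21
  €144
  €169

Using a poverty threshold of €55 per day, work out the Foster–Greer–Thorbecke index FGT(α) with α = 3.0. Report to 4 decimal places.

0.1245

Poor units: €14, €21, €31, €42 (q = 4 of N = 6).
Shortfall ratios: (55−14)/55 = 0.7455; (55−21)/55 = 0.6182; (55−31)/55 = 0.4364; (55−42)/55 = 0.2364.
Raised to α = 3.0: 0.41425; 0.23624; 0.08309; 0.01321.
Sum = 0.746783; FGT(3.0) = 0.746783 / 6 = 0.1245.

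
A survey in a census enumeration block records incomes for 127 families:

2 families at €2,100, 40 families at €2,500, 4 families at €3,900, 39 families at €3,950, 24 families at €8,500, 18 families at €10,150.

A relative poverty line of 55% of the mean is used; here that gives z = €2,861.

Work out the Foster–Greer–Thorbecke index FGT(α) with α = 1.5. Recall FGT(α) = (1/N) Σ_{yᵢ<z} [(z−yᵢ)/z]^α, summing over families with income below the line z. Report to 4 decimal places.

0.0163

Incomes under z: 2×€2,100, 40×€2,500 (q = 42 of N = 127).
Shortfall ratios: (2861−2100)/2861 = 0.2660 (×2); (2861−2500)/2861 = 0.1262 (×40).
Raised to α = 1.5: 0.13718 (×2); 0.04482 (×40).
Sum = 2.067216; FGT(1.5) = 2.067216 / 127 = 0.0163.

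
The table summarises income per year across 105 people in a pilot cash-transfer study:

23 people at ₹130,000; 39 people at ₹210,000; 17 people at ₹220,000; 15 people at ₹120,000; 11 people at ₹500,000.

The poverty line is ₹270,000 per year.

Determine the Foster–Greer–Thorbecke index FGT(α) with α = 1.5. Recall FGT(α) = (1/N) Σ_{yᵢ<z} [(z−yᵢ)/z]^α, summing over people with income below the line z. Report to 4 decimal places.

0.1928

Poor units: 15×₹120,000, 23×₹130,000, 39×₹210,000, 17×₹220,000 (q = 94 of N = 105).
Gap ratios (z−y)/z: (270000−120000)/270000 = 0.5556 (×15); (270000−130000)/270000 = 0.5185 (×23); (270000−210000)/270000 = 0.2222 (×39); (270000−220000)/270000 = 0.1852 (×17).
Raised to α = 1.5: 0.41409 (×15); 0.37338 (×23); 0.10476 (×39); 0.07969 (×17).
Sum = 20.239201; FGT(1.5) = 20.239201 / 105 = 0.1928.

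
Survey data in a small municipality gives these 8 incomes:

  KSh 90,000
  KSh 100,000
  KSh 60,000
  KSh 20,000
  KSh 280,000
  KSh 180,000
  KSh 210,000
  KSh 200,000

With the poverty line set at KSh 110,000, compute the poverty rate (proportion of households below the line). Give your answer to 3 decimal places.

4 of the 8 households have income below KSh 110,000.
H = 4/8 = 0.500.

0.500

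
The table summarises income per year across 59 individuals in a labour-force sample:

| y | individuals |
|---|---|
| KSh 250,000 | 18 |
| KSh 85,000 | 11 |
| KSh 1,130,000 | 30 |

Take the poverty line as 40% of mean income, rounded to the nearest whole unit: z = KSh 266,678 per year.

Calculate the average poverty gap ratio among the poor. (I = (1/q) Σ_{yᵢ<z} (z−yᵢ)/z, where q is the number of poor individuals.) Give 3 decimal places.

Incomes under z: 11×KSh 85,000, 18×KSh 250,000 (q = 29 of N = 59).
Relative gaps: 0.6813 (×11), 0.0625 (×18); sum = 8.619616.
The income-gap ratio divides by q (the poor only): 8.619616 / 29 = 0.297.

0.297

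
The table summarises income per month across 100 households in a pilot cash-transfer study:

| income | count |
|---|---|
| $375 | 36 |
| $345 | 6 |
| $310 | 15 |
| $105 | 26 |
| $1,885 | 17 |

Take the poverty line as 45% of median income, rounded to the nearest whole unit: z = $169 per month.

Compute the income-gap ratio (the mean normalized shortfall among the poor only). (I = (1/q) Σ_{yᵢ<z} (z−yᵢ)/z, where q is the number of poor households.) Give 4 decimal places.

Poor units: 26×$105 (q = 26 of N = 100).
Relative gaps: 0.3787 (×26); sum = 9.846154.
I averages over the q = 26 poor units only: 9.846154 / 26 = 0.3787.

0.3787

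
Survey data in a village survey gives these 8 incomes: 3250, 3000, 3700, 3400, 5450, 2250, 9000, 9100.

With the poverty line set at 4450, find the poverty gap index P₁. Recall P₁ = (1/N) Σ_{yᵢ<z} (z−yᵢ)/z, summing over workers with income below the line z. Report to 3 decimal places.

Below z: 2250, 3000, 3250, 3400, 3700 (q = 5 of N = 8).
Normalized shortfalls: (4450−2250)/4450 = 0.4944; (4450−3000)/4450 = 0.3258; (4450−3250)/4450 = 0.2697; (4450−3400)/4450 = 0.2360; (4450−3700)/4450 = 0.1685.
Sum of shortfalls = 1.494382; P₁ averages over all N: 1.494382 / 8 = 0.187.

0.187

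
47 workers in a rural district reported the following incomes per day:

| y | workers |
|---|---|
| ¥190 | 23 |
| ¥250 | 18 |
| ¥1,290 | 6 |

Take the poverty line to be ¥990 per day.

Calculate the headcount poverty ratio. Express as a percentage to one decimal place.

87.2%

41 of the 47 workers have income below ¥990.
H = 41/47 = 87.2%.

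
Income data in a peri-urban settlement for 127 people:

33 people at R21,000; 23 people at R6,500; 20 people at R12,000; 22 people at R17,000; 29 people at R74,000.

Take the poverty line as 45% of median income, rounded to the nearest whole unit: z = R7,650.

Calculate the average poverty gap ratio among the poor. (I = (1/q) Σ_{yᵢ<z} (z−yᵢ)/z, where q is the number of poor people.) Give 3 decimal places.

Below z: 23×R6,500 (q = 23 of N = 127).
Relative gaps: 0.1503 (×23); sum = 3.457516.
I averages over the q = 23 poor units only: 3.457516 / 23 = 0.150.

0.150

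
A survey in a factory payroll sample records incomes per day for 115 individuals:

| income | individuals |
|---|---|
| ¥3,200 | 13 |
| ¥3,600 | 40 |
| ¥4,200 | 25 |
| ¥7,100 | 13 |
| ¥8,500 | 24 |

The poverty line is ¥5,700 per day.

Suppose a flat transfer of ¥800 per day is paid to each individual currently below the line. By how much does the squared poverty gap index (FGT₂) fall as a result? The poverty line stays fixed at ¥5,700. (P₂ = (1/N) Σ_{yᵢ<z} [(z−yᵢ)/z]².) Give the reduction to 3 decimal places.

Before: below the line — 13×¥3,200, 40×¥3,600, 25×¥4,200; squared poverty gap index (FGT₂) = 0.08401.
After the ¥800 transfer: below the line — 13×¥4,000, 40×¥4,400, 25×¥5,000; squared poverty gap index (FGT₂) = 0.03143.
Reduction = 0.08401 − 0.03143 = 0.053.

0.053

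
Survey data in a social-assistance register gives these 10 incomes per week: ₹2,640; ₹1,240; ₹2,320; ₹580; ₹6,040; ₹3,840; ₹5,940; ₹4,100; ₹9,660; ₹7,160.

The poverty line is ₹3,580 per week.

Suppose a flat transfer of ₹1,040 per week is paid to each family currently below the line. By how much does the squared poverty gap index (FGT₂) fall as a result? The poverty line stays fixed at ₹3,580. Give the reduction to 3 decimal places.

Before: below the line — ₹580, ₹1,240, ₹2,320, ₹2,640; squared poverty gap index (FGT₂) = 0.13223.
After the ₹1,040 transfer: below the line — ₹1,620, ₹2,280, ₹3,360; squared poverty gap index (FGT₂) = 0.04354.
Reduction = 0.13223 − 0.04354 = 0.089.

0.089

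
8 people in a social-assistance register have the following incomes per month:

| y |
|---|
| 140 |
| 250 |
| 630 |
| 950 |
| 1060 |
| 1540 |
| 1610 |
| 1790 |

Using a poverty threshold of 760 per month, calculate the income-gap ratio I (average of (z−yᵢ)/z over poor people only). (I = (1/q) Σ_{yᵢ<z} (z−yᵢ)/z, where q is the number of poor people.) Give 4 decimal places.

0.5526

Poor units: 140, 250, 630 (q = 3 of N = 8).
Shortfall ratios (z−y)/z: 0.8158, 0.6711, 0.1711; sum = 1.657895.
The income-gap ratio divides by q (the poor only): 1.657895 / 3 = 0.5526.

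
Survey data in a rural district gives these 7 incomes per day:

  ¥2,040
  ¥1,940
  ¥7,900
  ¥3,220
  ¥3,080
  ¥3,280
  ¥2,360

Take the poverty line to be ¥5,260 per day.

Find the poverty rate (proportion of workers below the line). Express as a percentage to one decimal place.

85.7%

6 of the 7 workers have income below ¥5,260.
H = 6/7 = 85.7%.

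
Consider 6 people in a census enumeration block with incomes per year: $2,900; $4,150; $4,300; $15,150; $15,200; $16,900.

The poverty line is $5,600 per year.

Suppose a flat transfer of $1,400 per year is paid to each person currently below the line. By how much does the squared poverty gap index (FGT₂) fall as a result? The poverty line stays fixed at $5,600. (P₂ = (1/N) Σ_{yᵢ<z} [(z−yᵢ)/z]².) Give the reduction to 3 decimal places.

Before: below the line — $2,900, $4,150, $4,300; squared poverty gap index (FGT₂) = 0.05890.
After the $1,400 transfer: below the line — $4,300, $5,550; squared poverty gap index (FGT₂) = 0.00900.
Reduction = 0.05890 − 0.00900 = 0.050.

0.050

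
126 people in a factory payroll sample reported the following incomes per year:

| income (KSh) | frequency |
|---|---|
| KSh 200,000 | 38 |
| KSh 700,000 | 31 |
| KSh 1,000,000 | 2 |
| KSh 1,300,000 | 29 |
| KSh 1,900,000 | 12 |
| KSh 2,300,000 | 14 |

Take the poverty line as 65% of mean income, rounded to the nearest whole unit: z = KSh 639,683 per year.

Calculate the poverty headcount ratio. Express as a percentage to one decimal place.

38 of the 126 people have income below KSh 639,683.
H = 38/126 = 30.2%.

30.2%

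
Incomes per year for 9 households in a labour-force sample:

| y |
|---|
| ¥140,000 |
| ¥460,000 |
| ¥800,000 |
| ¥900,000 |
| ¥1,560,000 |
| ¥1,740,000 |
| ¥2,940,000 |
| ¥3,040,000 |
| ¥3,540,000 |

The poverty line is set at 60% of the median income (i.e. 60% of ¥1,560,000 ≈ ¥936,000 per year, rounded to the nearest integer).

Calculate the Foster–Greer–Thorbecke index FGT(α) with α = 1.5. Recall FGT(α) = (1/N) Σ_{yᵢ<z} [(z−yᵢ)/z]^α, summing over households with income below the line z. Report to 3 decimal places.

Poor units: ¥140,000, ¥460,000, ¥800,000, ¥900,000 (q = 4 of N = 9).
Gap ratios (z−y)/z: (936000−140000)/936000 = 0.8504; (936000−460000)/936000 = 0.5085; (936000−800000)/936000 = 0.1453; (936000−900000)/936000 = 0.0385.
Raised to α = 1.5: 0.78425; 0.36266; 0.05539; 0.00754.
Sum = 1.209838; FGT(1.5) = 1.209838 / 9 = 0.134.

0.134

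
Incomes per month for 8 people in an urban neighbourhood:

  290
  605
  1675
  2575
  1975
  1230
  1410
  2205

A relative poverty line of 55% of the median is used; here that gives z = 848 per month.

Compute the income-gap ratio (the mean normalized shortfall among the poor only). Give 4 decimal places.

0.4723

Below z: 290, 605 (q = 2 of N = 8).
Shortfall ratios (z−y)/z: 0.6580, 0.2866; sum = 0.944575.
The income-gap ratio divides by q (the poor only): 0.944575 / 2 = 0.4723.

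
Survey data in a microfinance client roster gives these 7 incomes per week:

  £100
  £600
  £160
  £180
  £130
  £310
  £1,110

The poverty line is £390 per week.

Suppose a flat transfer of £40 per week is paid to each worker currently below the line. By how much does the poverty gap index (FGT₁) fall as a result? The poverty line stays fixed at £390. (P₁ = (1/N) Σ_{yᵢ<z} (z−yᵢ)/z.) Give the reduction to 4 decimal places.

Before: below the line — £100, £130, £160, £180, £310; poverty gap index (FGT₁) = 0.391941.
After the £40 transfer: below the line — £140, £170, £200, £220, £350; poverty gap index (FGT₁) = 0.318681.
Reduction = 0.391941 − 0.318681 = 0.0733.

0.0733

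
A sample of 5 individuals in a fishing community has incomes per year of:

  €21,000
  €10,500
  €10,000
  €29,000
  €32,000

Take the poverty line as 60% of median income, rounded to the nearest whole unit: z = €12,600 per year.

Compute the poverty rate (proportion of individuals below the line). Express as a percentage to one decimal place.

2 of the 5 individuals have income below €12,600.
H = 2/5 = 40.0%.

40.0%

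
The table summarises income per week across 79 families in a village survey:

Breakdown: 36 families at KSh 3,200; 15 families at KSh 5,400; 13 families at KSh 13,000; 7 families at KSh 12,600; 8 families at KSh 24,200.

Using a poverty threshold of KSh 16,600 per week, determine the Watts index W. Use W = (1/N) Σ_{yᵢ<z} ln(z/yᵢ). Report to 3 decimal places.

1.028

Below the line: 36×KSh 3,200, 15×KSh 5,400, 7×KSh 12,600, 13×KSh 13,000 (q = 71 of N = 79).
Log gaps: ln(16600/3200) = 1.6463 (×36); ln(16600/5400) = 1.1230 (×15); ln(16600/12600) = 0.2757 (×7); ln(16600/13000) = 0.2445 (×13).
W = 81.217959 / 79 = 1.028.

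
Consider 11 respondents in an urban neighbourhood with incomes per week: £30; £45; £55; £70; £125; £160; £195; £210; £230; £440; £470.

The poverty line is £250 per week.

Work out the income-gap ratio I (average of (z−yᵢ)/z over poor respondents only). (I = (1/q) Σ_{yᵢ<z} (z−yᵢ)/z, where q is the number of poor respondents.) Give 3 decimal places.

Poor units: £30, £45, £55, £70, £125, £160, £195, £210, £230 (q = 9 of N = 11).
Relative gaps: 0.8800, 0.8200, 0.7800, 0.7200, 0.5000, 0.3600, 0.2200, 0.1600, 0.0800; sum = 4.520000.
The income-gap ratio divides by q (the poor only): 4.520000 / 9 = 0.502.

0.502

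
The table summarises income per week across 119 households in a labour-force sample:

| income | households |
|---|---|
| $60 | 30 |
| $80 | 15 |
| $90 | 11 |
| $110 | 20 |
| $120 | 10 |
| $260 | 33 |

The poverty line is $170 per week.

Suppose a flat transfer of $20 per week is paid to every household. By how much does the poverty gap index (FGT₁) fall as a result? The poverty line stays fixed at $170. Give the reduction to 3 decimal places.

Before: below the line — 30×$60, 15×$80, 11×$90, 20×$110, 10×$120; poverty gap index (FGT₁) = 0.35739.
After the $20 transfer: below the line — 30×$80, 15×$100, 11×$110, 20×$130, 10×$140; poverty gap index (FGT₁) = 0.27237.
Reduction = 0.35739 − 0.27237 = 0.085.

0.085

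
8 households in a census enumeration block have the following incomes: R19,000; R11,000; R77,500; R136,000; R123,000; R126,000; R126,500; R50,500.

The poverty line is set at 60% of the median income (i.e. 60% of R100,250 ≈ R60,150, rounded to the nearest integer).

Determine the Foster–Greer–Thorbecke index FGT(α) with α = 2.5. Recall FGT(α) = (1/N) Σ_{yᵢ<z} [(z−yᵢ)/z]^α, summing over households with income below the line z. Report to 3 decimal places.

0.125

Below the line: R11,000, R19,000, R50,500 (q = 3 of N = 8).
Shortfall ratios: (60150−11000)/60150 = 0.8171; (60150−19000)/60150 = 0.6841; (60150−50500)/60150 = 0.1604.
Raised to α = 2.5: 0.60356; 0.38711; 0.01031.
Sum = 1.000979; FGT(2.5) = 1.000979 / 8 = 0.125.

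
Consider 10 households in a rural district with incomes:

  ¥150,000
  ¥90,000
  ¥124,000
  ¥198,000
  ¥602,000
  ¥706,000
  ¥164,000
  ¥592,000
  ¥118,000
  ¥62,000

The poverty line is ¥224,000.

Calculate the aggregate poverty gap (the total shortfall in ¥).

¥662,000

Incomes under z: ¥62,000, ¥90,000, ¥118,000, ¥124,000, ¥150,000, ¥164,000, ¥198,000 (q = 7 of N = 10).
Individual gaps: 224000−62000 = 162000; 224000−90000 = 134000; 224000−118000 = 106000; 224000−124000 = 100000; 224000−150000 = 74000; 224000−164000 = 60000; 224000−198000 = 26000.
Aggregate gap = ¥662,000.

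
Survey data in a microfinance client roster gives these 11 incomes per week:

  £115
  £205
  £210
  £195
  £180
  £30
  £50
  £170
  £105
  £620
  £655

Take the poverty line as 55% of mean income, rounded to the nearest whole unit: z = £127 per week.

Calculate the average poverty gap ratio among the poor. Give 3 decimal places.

0.409

Incomes under z: £30, £50, £105, £115 (q = 4 of N = 11).
Shortfall ratios (z−y)/z: 0.7638, 0.6063, 0.1732, 0.0945; sum = 1.637795.
The income-gap ratio divides by q (the poor only): 1.637795 / 4 = 0.409.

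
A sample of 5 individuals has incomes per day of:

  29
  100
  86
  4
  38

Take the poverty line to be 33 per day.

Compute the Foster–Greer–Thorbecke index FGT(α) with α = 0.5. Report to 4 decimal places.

0.2571

Below z: 4, 29 (q = 2 of N = 5).
Relative gaps: (33−4)/33 = 0.8788; (33−29)/33 = 0.1212.
Raised to α = 0.5: 0.93744; 0.34816.
Sum = 1.285592; FGT(0.5) = 1.285592 / 5 = 0.2571.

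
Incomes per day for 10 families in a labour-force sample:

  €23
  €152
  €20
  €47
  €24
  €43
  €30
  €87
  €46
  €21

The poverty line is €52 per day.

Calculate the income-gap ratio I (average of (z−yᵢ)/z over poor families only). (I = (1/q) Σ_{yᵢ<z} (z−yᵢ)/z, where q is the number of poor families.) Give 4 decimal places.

Poor units: €20, €21, €23, €24, €30, €43, €46, €47 (q = 8 of N = 10).
Relative gaps: 0.6154, 0.5962, 0.5577, 0.5385, 0.4231, 0.1731, 0.1154, 0.0962; sum = 3.115385.
The income-gap ratio divides by q (the poor only): 3.115385 / 8 = 0.3894.

0.3894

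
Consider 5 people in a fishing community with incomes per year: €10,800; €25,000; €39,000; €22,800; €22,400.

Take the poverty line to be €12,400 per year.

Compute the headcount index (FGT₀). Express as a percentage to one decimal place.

1 of the 5 people have income below €12,400.
H = 1/5 = 20.0%.

20.0%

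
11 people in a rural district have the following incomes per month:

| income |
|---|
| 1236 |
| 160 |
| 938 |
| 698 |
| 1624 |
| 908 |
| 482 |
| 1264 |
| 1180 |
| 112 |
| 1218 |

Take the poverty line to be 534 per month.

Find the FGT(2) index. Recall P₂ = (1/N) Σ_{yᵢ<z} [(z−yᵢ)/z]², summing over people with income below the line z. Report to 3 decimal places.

0.102

Poor units: 112, 160, 482 (q = 3 of N = 11).
Normalized shortfalls: (534−112)/534 = 0.7903; (534−160)/534 = 0.7004; (534−482)/534 = 0.0974.
Squared: 0.6245; 0.4905; 0.0095.
Sum = 1.124521; P₂ = 1.124521 / 11 = 0.102.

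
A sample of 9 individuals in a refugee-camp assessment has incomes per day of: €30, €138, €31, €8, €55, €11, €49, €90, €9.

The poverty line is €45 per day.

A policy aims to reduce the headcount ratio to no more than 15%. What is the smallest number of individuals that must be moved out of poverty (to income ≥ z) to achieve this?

5 of the 9 individuals are poor, so H = 5/9 = 0.556.
A headcount ratio of at most 15% allows at most ⌊0.15 × 9⌋ = 1 poor individuals.
So at least 5 − 1 = 4 must be lifted.

4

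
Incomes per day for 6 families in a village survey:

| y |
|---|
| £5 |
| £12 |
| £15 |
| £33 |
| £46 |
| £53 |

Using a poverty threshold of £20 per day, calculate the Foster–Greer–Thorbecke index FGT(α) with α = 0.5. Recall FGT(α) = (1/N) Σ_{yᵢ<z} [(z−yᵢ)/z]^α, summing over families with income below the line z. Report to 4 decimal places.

Below the line: £5, £12, £15 (q = 3 of N = 6).
Normalized shortfalls: (20−5)/20 = 0.7500; (20−12)/20 = 0.4000; (20−15)/20 = 0.2500.
Raised to α = 0.5: 0.86603; 0.63246; 0.50000.
Sum = 1.998481; FGT(0.5) = 1.998481 / 6 = 0.3331.

0.3331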